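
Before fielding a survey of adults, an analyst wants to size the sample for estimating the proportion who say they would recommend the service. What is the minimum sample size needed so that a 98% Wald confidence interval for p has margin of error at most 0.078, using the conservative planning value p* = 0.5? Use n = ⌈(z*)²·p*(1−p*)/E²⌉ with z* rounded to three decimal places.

n = 223

For 98% confidence, z* = 2.326.
p*(1−p*) = 0.50·0.50 = 0.2500.
(z*)²·p*(1−p*)/E² = 5.410276·0.2500/0.006084 = 222.316.
⌈222.316⌉ = 223.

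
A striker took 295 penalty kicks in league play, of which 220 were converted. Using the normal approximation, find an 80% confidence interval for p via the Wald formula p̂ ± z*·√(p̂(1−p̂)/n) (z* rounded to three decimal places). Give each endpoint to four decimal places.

(0.7133, 0.7783)

With x = 220 successes in n = 295, p̂ = 0.74576.
SE(p̂) = √(0.74576·0.25424/295) = 0.025352.
For 80% confidence, z* = 1.282.
Margin = 1.282·0.025352 = 0.03250.
So the interval runs from 0.7133 to 0.7783.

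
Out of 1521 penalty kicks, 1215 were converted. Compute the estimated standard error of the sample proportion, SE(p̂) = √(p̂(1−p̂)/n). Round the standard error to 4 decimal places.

SE = 0.0103

Sample proportion p̂ = 1215/1521 = 0.79882.
p̂(1−p̂) = 0.160707.
SE = √(0.160707/1521) = √0.000105659 = 0.0103.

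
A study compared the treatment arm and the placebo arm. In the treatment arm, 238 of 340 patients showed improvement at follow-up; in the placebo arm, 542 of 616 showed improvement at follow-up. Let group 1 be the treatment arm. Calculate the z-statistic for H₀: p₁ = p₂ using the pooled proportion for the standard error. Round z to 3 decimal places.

z = -6.869

p̂₁ = 238/340 = 0.70000, p̂₂ = 542/616 = 0.87987.
Pooling: p̂ = 780/956 = 0.81590.
Pooled SE = √[0.1502075·0.00456455] ≈ 0.026185.
z = (p̂₁ − p̂₂)/SE = (0.70000 − 0.87987)/0.026185 = -0.17987/0.026185 = -6.869.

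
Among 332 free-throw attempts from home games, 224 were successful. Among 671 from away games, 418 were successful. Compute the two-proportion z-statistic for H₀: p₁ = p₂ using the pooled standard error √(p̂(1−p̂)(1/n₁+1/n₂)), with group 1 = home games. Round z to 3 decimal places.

z = 1.607

Sample proportions: p̂₁ = 224/332 = 0.67470 and p̂₂ = 418/671 = 0.62295.
Pooling: p̂ = 642/1003 = 0.64008.
SE = √[p̂(1−p̂)(1/n₁+1/n₂)] = √[0.64008·0.35992·(1/332+1/671)] ≈ 0.032206.
z = 0.05175/0.032206 = 1.607.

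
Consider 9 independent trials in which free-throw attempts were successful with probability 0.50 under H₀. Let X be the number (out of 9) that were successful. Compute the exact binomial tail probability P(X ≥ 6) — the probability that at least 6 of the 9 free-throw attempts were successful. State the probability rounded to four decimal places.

X is binomial with n = 9 and p = 0.50.
P(X ≥ 6) = C(9,6)·0.50^6·0.50^3 + C(9,7)·0.50^7·0.50^2 + C(9,8)·0.50^8·0.50^1 + C(9,9)·0.50^9·0.50^0.
= 0.164062 + 0.070312 + 0.017578 + 0.001953 = 0.2539.

P = 0.2539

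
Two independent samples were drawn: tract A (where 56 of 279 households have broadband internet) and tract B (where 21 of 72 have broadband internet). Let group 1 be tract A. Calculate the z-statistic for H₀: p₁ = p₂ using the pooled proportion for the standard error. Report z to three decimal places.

Sample proportions: p̂₁ = 56/279 = 0.20072 and p̂₂ = 21/72 = 0.29167.
Pooled p̂ = (56+21)/(279+72) = 77/351 = 0.21937.
SE = √[p̂(1−p̂)(1/n₁+1/n₂)] = √[0.21937·0.78063·(1/279+1/72)] ≈ 0.054701.
z = -0.09095/0.054701 = -1.663.

z = -1.663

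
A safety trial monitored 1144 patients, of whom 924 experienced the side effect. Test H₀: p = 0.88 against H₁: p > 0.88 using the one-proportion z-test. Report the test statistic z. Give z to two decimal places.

z = -7.53

The sample proportion is 924/1144 = 0.80769.
SE₀ = √(0.88·0.12/1144) = 0.009608.
Test statistic: z = -0.07231/0.009608 = -7.53.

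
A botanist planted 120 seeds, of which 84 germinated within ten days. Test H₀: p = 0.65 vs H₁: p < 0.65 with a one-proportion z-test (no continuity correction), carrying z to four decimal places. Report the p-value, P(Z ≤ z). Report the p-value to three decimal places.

With x = 84 successes in n = 120, p̂ = 0.70000.
Under H₀, SE = √(p₀(1−p₀)/n) = √(0.65·0.35/120) = √0.001895833 = 0.043541.
Test statistic (full precision, shown to 4 dp): z = (84/120 − 0.65)/SE₀ ≈ 1.1483.
From the standard normal, P(Z ≤ z) = 0.875.

p-value = 0.875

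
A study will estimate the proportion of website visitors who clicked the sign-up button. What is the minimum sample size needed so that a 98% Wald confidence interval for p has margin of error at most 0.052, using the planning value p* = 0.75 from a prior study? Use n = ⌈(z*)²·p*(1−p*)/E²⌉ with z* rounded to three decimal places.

z* = 2.326 at the 98% level.
p*(1−p*) = 0.75·0.25 = 0.1875.
(z*)²·p*(1−p*)/E² = 5.410276·0.1875/0.002704 = 375.158.
Rounding up, n = 376.

n = 376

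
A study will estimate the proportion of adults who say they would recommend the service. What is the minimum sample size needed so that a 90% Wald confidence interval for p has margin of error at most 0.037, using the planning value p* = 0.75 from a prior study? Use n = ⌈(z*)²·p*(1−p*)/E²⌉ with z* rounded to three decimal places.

n = 371

For 90% confidence, z* = 1.645.
p*(1−p*) = 0.75·0.25 = 0.1875.
(z*)²·p*(1−p*)/E² = 2.706025·0.1875/0.001369 = 370.621.
Rounding up, n = 371.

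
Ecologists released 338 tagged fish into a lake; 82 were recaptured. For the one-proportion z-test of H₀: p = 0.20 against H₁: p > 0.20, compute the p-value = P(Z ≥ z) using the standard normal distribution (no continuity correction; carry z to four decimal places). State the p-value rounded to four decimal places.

p-value = 0.0251

p̂ = 82/338 = 0.24260.
Under H₀, SE = √(p₀(1−p₀)/n) = √(0.20·0.80/338) = √0.000473373 = 0.021757.
z = (p̂ − p₀)/SE = (82/338 − 0.20)/0.021757 ≈ 1.9581.
p-value = P(Z ≥ z) with z = 1.9581 → 0.0251.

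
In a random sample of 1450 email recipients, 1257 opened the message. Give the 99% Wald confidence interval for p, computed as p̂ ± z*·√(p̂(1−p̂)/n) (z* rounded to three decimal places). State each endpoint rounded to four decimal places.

The sample proportion is 1257/1450 = 0.86690.
SE(p̂) = √(0.86690·0.13310/1450) = 0.008921.
For 99% confidence, z* = 2.576.
Margin = 2.576·0.008921 = 0.02298.
Interval: 0.86690 ± 0.02298 → (0.8439, 0.8899).

(0.8439, 0.8899)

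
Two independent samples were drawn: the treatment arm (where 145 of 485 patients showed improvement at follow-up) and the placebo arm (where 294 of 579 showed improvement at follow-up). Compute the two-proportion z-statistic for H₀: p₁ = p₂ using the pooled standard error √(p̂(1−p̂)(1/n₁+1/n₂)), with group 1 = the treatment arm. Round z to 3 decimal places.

z = -6.890

Sample proportions: p̂₁ = 145/485 = 0.29897 and p̂₂ = 294/579 = 0.50777.
Pooling: p̂ = 439/1064 = 0.41259.
SE = √[p̂(1−p̂)(1/n₁+1/n₂)] = √[0.41259·0.58741·(1/485+1/579)] ≈ 0.030303.
z = -0.20880/0.030303 = -6.890.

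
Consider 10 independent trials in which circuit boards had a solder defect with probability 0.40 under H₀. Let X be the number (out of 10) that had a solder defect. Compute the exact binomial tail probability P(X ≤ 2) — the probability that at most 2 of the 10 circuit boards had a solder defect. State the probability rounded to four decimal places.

X is binomial with n = 10 and p = 0.40.
P(X ≤ 2) = C(10,0)·0.40^0·0.60^10 + C(10,1)·0.40^1·0.60^9 + C(10,2)·0.40^2·0.60^8.
= 0.006047 + 0.040311 + 0.120932 = 0.1673.

P = 0.1673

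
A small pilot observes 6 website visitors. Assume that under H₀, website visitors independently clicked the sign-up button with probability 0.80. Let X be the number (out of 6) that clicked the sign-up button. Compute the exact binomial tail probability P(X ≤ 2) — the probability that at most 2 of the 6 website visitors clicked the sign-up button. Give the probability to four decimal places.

P = 0.0170

X is binomial with n = 6 and p = 0.80.
P(X ≤ 2) = C(6,0)·0.80^0·0.20^6 + C(6,1)·0.80^1·0.20^5 + C(6,2)·0.80^2·0.20^4.
= 0.000064 + 0.001536 + 0.015360 = 0.0170.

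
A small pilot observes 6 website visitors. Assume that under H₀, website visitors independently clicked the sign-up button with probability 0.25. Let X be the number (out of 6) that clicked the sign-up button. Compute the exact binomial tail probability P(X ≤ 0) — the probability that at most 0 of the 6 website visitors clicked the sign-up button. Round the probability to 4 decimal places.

X ~ Binomial(n=6, p=0.25).
P(X ≤ 0) = C(6,0)·0.25^0·0.75^6.
= 0.177979 = 0.1780.

P = 0.1780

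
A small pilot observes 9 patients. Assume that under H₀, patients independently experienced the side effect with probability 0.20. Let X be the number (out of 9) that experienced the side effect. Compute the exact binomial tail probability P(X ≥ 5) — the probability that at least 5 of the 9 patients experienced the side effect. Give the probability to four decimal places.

P = 0.0196

X is binomial with n = 9 and p = 0.20.
P(X ≥ 5) = Σ_{j=5}^{9} C(9,j)·0.20^j·0.80^{9−j}.
= 0.016515 + 0.002753 + 0.000295 + 0.000018 + 0.000001 = 0.0196.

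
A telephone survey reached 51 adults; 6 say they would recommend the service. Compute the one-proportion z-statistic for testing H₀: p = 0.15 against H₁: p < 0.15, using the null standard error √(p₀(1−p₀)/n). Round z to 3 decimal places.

With x = 6 successes in n = 51, p̂ = 0.11765.
Null standard error: √(0.15·0.85/51) = √0.002500000 = 0.050000.
z = (p̂ − p₀)/SE = (0.11765 − 0.15)/0.050000 = -0.647.

z = -0.647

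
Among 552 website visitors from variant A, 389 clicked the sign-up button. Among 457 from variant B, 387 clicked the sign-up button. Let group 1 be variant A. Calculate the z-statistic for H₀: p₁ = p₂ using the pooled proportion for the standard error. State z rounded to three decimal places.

z = -5.332

p̂₁ = 389/552 = 0.70471, p̂₂ = 387/457 = 0.84683.
Pooled p̂ = (389+387)/(552+457) = 776/1009 = 0.76908.
Pooled SE = √[0.1775969·0.00399978] ≈ 0.026652.
z = -0.14212/0.026652 = -5.332.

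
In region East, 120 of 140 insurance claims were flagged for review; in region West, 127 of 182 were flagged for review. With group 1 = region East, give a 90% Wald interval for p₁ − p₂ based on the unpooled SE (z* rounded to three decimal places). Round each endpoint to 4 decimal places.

(0.0852, 0.2335)

p̂₁ = 120/140 = 0.85714, p̂₂ = 127/182 = 0.69780; p̂₁ − p̂₂ = 0.15934.
SE = √(0.000874636 + 0.001158650) = √0.002033286 = 0.045092.
z* = 1.645 at the 90% level. Margin = 1.645·0.045092 = 0.07418.
Interval: 0.15934 ± 0.07418 → (0.0852, 0.2335).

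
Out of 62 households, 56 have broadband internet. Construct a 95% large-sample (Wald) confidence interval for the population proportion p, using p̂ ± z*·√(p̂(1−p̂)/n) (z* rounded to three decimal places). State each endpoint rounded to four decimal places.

(0.8296, 0.9768)

The sample proportion is 56/62 = 0.90323.
SE(p̂) = √(0.90323·0.09677/62) = 0.037548.
The 95% critical value is z* = 1.960.
Margin of error: 1.960 × 0.037548 = 0.07359.
So the interval runs from 0.8296 to 0.9768.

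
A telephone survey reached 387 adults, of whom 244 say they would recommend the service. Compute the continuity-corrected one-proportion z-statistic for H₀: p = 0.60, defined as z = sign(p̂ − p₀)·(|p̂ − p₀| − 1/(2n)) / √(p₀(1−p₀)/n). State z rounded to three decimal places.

z = 1.173

p̂ = 244/387 = 0.63049. p̂ − p₀ = 0.030491.
1/(2n) = 0.001292.
Corrected numerator: |0.030491| − 0.001292 = 0.029199.
SE₀ = √(0.60·0.40/387) = 0.024903.
z = +0.029199/0.024903 = 1.173.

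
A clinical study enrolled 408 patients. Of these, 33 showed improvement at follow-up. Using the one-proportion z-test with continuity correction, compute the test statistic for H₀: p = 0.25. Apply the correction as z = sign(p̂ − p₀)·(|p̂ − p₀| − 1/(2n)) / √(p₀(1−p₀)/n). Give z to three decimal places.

z = -7.832

The sample proportion is 33/408 = 0.08088. p̂ − p₀ = -0.169118.
1/(2n) = 0.001225.
Corrected numerator: |-0.169118| − 0.001225 = 0.167893.
Under H₀, SE = √(p₀(1−p₀)/n) = √(0.25·0.75/408) = √0.000459559 = 0.021437.
z = (−)0.167893/0.021437 = -7.832.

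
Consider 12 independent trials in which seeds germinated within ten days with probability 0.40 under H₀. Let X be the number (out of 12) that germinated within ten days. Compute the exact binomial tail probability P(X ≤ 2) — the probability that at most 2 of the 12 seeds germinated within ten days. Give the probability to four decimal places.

P = 0.0834

X ~ Binomial(n=12, p=0.40).
P(X ≤ 2) = C(12,0)·0.40^0·0.60^12 + C(12,1)·0.40^1·0.60^11 + C(12,2)·0.40^2·0.60^10.
= 0.002177 + 0.017414 + 0.063852 = 0.0834.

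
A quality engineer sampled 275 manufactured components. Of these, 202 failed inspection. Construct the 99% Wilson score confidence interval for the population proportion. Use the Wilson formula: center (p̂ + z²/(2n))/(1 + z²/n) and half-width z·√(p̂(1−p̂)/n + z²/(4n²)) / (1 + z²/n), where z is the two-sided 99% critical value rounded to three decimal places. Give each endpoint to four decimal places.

Here p̂ = 202/275 = 0.73455 and z = 2.576 (z² = 6.635776).
1 + z²/n = 1.024130.
Center = (0.73455 + 0.012065)/1.024130 = 0.72902.
Radicand: p̂(1−p̂)/n + z²/(4n²) = 0.000709049 + 0.000021936 = 0.000730985.
Half-width = 2.576·√0.000730985/1.024130 = 0.06801.
So the interval runs from 0.6610 to 0.7970.

(0.6610, 0.7970)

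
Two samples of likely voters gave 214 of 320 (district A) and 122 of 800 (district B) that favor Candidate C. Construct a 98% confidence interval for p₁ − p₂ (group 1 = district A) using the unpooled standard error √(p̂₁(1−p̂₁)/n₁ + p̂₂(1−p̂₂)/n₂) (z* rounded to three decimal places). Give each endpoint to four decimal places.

p̂₁ = 0.66875, p̂₂ = 0.15250, so the observed difference is 0.51625.
SE = √(0.000692261 + 0.000161555) = √0.000853816 = 0.029220.
The 98% critical value is z* = 2.326. Margin of error = 0.06797.
So the interval runs from 0.4483 to 0.5842.

(0.4483, 0.5842)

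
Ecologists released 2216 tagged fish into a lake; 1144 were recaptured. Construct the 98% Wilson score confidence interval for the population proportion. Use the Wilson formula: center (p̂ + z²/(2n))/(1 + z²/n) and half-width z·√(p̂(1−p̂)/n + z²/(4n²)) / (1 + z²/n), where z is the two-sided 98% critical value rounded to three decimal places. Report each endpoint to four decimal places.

(0.4915, 0.5409)

Here p̂ = 1144/2216 = 0.51625 and z = 2.326 (z² = 5.410276).
Denominator 1 + z²/n = 1 + 5.410276/2216 = 1.002441.
Adjusted center: (0.51625 + z²/(2n))/1.002441 = 0.51621.
Radicand: p̂(1−p̂)/n + z²/(4n²) = 0.000112697 + 0.000000275 = 0.000112972.
Half-width = z·√(radicand)/denom = 2.326·0.010629/1.002441 = 0.02466.
So the interval runs from 0.4915 to 0.5409.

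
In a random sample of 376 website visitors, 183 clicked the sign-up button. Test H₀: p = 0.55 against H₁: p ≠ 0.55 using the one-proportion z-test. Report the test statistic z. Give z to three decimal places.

z = -2.467

p̂ = 183/376 = 0.48670.
SE₀ = √(0.55·0.45/376) = 0.025656.
Test statistic: z = -0.06330/0.025656 = -2.467.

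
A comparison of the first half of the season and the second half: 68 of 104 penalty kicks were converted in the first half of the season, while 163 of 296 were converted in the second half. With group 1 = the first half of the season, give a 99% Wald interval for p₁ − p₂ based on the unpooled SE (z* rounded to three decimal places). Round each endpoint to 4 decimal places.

(-0.0382, 0.2445)

p̂₁ = 68/104 = 0.65385, p̂₂ = 163/296 = 0.55068; p̂₁ − p̂₂ = 0.10317.
SE = √(0.002176263 + 0.000835919) = √0.003012182 = 0.054883.
The 99% critical value is z* = 2.576. Margin = 2.576·0.054883 = 0.14138.
So the interval runs from -0.0382 to 0.2445.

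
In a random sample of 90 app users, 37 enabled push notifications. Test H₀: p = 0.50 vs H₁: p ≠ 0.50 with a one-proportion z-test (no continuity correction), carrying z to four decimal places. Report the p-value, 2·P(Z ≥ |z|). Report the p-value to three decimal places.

With x = 37 successes in n = 90, p̂ = 0.41111.
Under H₀, SE = √(p₀(1−p₀)/n) = √(0.50·0.50/90) = √0.002777778 = 0.052705.
Test statistic (full precision, shown to 4 dp): z = (37/90 − 0.50)/SE₀ ≈ -1.6865.
p-value = 2·P(Z ≥ |z|) with z = -1.6865 → 0.092.

p-value = 0.092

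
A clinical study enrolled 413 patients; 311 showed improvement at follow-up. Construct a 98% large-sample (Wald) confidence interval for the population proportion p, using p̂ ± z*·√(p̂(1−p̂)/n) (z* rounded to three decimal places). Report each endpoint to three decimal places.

The sample proportion is 311/413 = 0.75303.
SE(p̂) = √(0.75303·0.24697/413) = 0.021220.
The 98% critical value is z* = 2.326.
Margin of error: 2.326 × 0.021220 = 0.04936.
So the interval runs from 0.704 to 0.802.

(0.704, 0.802)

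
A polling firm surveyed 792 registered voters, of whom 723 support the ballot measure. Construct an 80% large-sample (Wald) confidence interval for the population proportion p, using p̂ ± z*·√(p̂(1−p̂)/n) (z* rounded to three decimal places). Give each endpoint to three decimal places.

Sample proportion p̂ = 723/792 = 0.91288.
SE(p̂) = √(0.91288·0.08712/792) = 0.010021.
For 80% confidence, z* = 1.282.
Margin of error: 1.282 × 0.010021 = 0.01285.
Interval: 0.91288 ± 0.01285 → (0.900, 0.926).

(0.900, 0.926)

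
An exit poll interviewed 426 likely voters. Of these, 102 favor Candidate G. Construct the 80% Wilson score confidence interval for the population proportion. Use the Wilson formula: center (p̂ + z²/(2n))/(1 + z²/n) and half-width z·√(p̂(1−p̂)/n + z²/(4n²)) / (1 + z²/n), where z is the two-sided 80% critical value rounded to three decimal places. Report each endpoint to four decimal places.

Here p̂ = 102/426 = 0.23944 and z = 1.282 (z² = 1.643524).
1 + z²/n = 1.003858.
Adjusted center: (0.23944 + z²/(2n))/1.003858 = 0.24044.
Radicand: p̂(1−p̂)/n + z²/(4n²) = 0.000427481 + 0.000002264 = 0.000429745.
Half-width = z·√(radicand)/denom = 1.282·0.020730/1.003858 = 0.02647.
Interval: 0.24044 ± 0.02647 → (0.2140, 0.2669).

(0.2140, 0.2669)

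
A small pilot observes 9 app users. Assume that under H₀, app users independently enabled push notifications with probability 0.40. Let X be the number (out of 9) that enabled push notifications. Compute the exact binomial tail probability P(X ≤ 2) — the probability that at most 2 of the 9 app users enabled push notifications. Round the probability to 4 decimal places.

P = 0.2318

X is binomial with n = 9 and p = 0.40.
P(X ≤ 2) = C(9,0)·0.40^0·0.60^9 + C(9,1)·0.40^1·0.60^8 + C(9,2)·0.40^2·0.60^7.
= 0.010078 + 0.060466 + 0.161243 = 0.2318.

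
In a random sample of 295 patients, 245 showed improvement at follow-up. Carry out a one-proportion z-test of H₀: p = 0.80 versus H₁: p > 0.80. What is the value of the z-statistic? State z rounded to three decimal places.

z = 1.310

With x = 245 successes in n = 295, p̂ = 0.83051.
SE₀ = √(0.80·0.20/295) = 0.023289.
z = (p̂ − p₀)/SE = (0.83051 − 0.80)/0.023289 = 1.310.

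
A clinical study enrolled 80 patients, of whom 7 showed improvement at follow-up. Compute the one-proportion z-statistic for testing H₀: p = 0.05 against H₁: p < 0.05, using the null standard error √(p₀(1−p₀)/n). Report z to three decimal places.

Sample proportion p̂ = 7/80 = 0.08750.
SE₀ = √(0.05·0.95/80) = 0.024367.
z = (0.08750 − 0.05)/0.024367 = 0.03750/0.024367 = 1.539.

z = 1.539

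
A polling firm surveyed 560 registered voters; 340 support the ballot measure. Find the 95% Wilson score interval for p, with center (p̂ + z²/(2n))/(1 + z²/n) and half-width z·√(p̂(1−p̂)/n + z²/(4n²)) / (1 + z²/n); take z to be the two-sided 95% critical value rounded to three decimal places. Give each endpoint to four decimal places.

(0.5661, 0.6467)

p̂ = 340/560 = 0.60714; z = 1.960, so z² = 3.841600.
1 + z²/n = 1.006860.
Adjusted center: (0.60714 + z²/(2n))/1.006860 = 0.60641.
Radicand: p̂(1−p̂)/n + z²/(4n²) = 0.000425929 + 0.000003062 = 0.000428991.
Half-width = z·√(radicand)/denom = 1.960·0.020712/1.006860 = 0.04032.
Interval: 0.60641 ± 0.04032 → (0.5661, 0.6467).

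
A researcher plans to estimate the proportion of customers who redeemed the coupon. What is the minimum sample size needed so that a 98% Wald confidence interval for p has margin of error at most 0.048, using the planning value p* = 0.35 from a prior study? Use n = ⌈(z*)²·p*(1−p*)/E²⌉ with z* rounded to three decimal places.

n = 535

For 98% confidence, z* = 2.326.
p*(1−p*) = 0.2275.
(z*)²·p*(1−p*)/E² = 5.410276·0.2275/0.002304 = 534.218.
Rounding up, n = 535.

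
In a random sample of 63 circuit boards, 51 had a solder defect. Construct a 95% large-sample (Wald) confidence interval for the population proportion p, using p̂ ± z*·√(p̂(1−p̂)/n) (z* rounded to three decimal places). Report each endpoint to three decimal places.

(0.713, 0.906)

Sample proportion p̂ = 51/63 = 0.80952.
Standard error of p̂: √(0.154195/63) = √0.002447540 = 0.049473.
The 95% critical value is z* = 1.960.
Margin = 1.960·0.049473 = 0.09697.
So the interval runs from 0.713 to 0.906.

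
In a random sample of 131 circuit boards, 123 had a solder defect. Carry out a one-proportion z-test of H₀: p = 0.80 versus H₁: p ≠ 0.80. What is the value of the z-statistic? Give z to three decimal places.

p̂ = 123/131 = 0.93893.
Null standard error: √(0.80·0.20/131) = √0.001221374 = 0.034948.
Test statistic: z = 0.13893/0.034948 = 3.975.

z = 3.975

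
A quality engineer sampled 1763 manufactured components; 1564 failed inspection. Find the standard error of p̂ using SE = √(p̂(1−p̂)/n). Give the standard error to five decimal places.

Sample proportion p̂ = 1564/1763 = 0.88712.
p̂(1−p̂) = 0.100138.
SE = √(0.100138/1763) = √0.000056800 = 0.00754.

SE = 0.00754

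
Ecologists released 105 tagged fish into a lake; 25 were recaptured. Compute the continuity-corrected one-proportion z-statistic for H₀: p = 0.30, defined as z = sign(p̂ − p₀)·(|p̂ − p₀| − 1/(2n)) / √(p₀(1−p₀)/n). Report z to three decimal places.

p̂ = 25/105 = 0.23810. p̂ − p₀ = -0.061905.
1/(2n) = 0.004762.
Corrected numerator: |-0.061905| − 0.004762 = 0.057143.
Null standard error: √(0.30·0.70/105) = √0.002000000 = 0.044721.
z = −0.057143/0.044721 = -1.278.

z = -1.278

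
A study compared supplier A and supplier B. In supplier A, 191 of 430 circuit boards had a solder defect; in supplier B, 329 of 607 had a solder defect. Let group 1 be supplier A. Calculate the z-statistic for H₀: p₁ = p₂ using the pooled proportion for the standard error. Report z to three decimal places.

z = -3.104

p̂₁ = 191/430 = 0.44419, p̂₂ = 329/607 = 0.54201.
Pooled p̂ = (191+329)/(430+607) = 520/1037 = 0.50145.
Pooled SE = √[0.2499979·0.00397303] ≈ 0.031516.
z = (p̂₁ − p̂₂)/SE = (0.44419 − 0.54201)/0.031516 = -0.09782/0.031516 = -3.104.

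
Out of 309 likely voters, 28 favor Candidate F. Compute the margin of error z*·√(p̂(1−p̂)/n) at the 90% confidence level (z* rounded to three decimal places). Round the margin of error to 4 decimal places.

ME = 0.0269

The sample proportion is 28/309 = 0.09061.
SE = √(p̂(1−p̂)/n) = √(0.082404/309) = 0.016330.
z* = 1.645 at the 90% level.
Margin of error = z*·SE = 1.645 × 0.016330 = 0.0269.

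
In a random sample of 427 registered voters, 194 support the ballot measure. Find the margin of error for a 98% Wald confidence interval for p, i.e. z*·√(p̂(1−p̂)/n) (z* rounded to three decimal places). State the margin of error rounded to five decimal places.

p̂ = 194/427 = 0.45433.
SE(p̂) = √(0.45433·0.54567/427) = 0.024096.
z* = 2.326 at the 98% level.
ME = 2.326·0.024096 = 0.05605.

ME = 0.05605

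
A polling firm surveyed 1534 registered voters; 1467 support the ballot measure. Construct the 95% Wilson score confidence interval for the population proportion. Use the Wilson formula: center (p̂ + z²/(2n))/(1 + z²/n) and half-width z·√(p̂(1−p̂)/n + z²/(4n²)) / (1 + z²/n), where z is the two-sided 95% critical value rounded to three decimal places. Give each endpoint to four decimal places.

(0.9449, 0.9655)

Here p̂ = 1467/1534 = 0.95632 and z = 1.960 (z² = 3.841600).
Denominator 1 + z²/n = 1 + 3.841600/1534 = 1.002504.
Center = (0.95632 + 0.001252)/1.002504 = 0.95518.
Radicand: p̂(1−p̂)/n + z²/(4n²) = 0.000027229 + 0.000000408 = 0.000027637.
Half-width = z·√(radicand)/denom = 1.960·0.005257/1.002504 = 0.01028.
Interval: 0.95518 ± 0.01028 → (0.9449, 0.9655).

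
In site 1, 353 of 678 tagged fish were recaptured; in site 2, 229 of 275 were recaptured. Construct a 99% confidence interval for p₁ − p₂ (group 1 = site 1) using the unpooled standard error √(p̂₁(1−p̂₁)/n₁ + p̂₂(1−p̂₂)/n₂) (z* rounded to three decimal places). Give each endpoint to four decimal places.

(-0.3883, -0.2359)

p̂₁ = 353/678 = 0.52065, p̂₂ = 229/275 = 0.83273; p̂₁ − p̂₂ = -0.31208.
SE = √(0.000368103 + 0.000506518) = √0.000874621 = 0.029574.
The 99% critical value is z* = 2.576. Margin = 2.576·0.029574 = 0.07618.
Interval: -0.31208 ± 0.07618 → (-0.3883, -0.2359).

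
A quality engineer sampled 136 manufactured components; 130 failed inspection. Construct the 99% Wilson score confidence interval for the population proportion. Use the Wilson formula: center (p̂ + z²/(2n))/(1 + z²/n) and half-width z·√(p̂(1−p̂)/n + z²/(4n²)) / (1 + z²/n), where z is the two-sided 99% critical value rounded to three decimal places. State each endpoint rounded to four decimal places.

(0.8856, 0.9838)

p̂ = 130/136 = 0.95588; z = 2.576, so z² = 6.635776.
1 + z²/n = 1.048792.
Adjusted center: (0.95588 + z²/(2n))/1.048792 = 0.93467.
Radicand: p̂(1−p̂)/n + z²/(4n²) = 0.000310083 + 0.000089692 = 0.000399775.
Half-width = z·√(radicand)/denom = 2.576·0.019994/1.048792 = 0.04911.
So the interval runs from 0.8856 to 0.9838.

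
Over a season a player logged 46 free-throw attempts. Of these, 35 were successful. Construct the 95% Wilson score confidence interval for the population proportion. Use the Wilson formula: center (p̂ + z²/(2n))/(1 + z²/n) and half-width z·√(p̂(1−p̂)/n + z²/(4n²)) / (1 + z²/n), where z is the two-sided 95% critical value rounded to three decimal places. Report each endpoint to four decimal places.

p̂ = 35/46 = 0.76087; z = 1.960, so z² = 3.841600.
Denominator 1 + z²/n = 1 + 3.841600/46 = 1.083513.
Center = (0.76087 + 0.041757)/1.083513 = 0.74076.
Radicand: p̂(1−p̂)/n + z²/(4n²) = 0.003955371 + 0.000453875 = 0.004409246.
Half-width = 1.960·√0.004409246/1.083513 = 0.12012.
CI: 0.74076 ± 0.12012 = (0.6206, 0.8609).

(0.6206, 0.8609)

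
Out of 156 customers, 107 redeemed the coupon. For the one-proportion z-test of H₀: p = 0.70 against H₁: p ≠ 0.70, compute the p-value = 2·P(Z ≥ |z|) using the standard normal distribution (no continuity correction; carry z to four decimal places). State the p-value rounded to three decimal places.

p-value = 0.701

Sample proportion p̂ = 107/156 = 0.68590.
Under H₀, SE = √(p₀(1−p₀)/n) = √(0.70·0.30/156) = √0.001346154 = 0.036690.
Test statistic (full precision, shown to 4 dp): z = (107/156 − 0.70)/SE₀ ≈ -0.3844.
From the standard normal, 2·P(Z ≥ |z|) = 0.701.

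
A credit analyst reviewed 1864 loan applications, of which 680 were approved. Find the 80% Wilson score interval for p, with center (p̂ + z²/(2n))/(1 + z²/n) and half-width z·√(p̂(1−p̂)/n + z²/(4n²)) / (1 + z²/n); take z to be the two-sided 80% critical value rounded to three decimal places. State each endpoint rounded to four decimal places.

Here p̂ = 680/1864 = 0.36481 and z = 1.282 (z² = 1.643524).
Denominator 1 + z²/n = 1 + 1.643524/1864 = 1.000882.
Center = (0.36481 + 0.000441)/1.000882 = 0.36493.
Radicand: p̂(1−p̂)/n + z²/(4n²) = 0.000124315 + 0.000000118 = 0.000124433.
Half-width = 1.282·√0.000124433/1.000882 = 0.01429.
So the interval runs from 0.3506 to 0.3792.

(0.3506, 0.3792)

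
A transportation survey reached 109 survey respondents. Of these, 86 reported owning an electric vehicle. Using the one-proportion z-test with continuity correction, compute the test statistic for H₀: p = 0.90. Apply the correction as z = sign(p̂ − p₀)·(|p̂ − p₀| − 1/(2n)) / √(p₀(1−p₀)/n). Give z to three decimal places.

p̂ = 86/109 = 0.78899. p̂ − p₀ = -0.111009.
Continuity correction 1/(2n) = 1/218 = 0.004587.
Corrected numerator: |-0.111009| − 0.004587 = 0.106422.
Null standard error: √(0.90·0.10/109) = √0.000825688 = 0.028735.
z = (−)0.106422/0.028735 = -3.704.

z = -3.704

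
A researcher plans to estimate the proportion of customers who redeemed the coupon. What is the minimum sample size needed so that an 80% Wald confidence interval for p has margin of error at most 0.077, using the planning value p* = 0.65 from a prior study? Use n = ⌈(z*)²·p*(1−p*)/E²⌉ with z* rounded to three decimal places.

z* = 1.282 at the 80% level.
p*(1−p*) = 0.65·0.35 = 0.2275.
(z*)²·p*(1−p*)/E² = 1.643524·0.2275/0.005929 = 63.063.
⌈63.063⌉ = 64.

n = 64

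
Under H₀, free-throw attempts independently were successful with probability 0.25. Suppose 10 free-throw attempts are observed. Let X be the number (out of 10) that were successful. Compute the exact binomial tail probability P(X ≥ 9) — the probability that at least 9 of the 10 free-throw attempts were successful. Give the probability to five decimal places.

X ~ Binomial(n=10, p=0.25).
P(X ≥ 9) = C(10,9)·0.25^9·0.75^1 + C(10,10)·0.25^10·0.75^0.
= 0.000029 + 0.000001 = 0.00003.

P = 0.00003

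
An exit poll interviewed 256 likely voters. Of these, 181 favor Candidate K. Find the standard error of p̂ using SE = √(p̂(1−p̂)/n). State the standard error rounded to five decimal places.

SE = 0.02845

The sample proportion is 181/256 = 0.70703.
p̂(1−p̂) = 0.207139.
SE = √(0.207139/256) = √0.000809137 = 0.02845.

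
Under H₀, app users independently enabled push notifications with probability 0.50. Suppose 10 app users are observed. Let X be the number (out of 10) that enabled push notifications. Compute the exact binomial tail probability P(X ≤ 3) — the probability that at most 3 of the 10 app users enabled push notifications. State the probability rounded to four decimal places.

P = 0.1719

X ~ Binomial(n=10, p=0.50).
P(X ≤ 3) = C(10,0)·0.50^0·0.50^10 + C(10,1)·0.50^1·0.50^9 + C(10,2)·0.50^2·0.50^8 + C(10,3)·0.50^3·0.50^7.
= 0.000977 + 0.009766 + 0.043945 + 0.117188 = 0.1719.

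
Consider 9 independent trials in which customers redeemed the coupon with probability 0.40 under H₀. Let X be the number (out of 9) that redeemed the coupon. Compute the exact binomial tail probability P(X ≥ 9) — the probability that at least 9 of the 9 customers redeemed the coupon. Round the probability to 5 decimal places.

P = 0.00026

X ~ Binomial(n=9, p=0.40).
P(X ≥ 9) = C(9,9)·0.40^9·0.60^0.
= 0.000262 = 0.00026.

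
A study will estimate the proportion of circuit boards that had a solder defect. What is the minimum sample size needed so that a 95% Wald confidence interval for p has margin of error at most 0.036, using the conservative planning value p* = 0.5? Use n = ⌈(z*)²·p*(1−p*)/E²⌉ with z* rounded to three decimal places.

n = 742

The 95% critical value is z* = 1.960.
p*(1−p*) = 0.50·0.50 = 0.2500.
Required n before rounding: 3.841600 × 0.2500 / 0.036² = 741.049.
Rounding up, n = 742.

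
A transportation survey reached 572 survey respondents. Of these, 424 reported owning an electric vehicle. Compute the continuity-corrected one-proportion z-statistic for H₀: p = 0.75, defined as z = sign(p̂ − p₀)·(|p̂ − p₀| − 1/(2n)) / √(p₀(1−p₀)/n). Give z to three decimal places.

p̂ = 424/572 = 0.74126. p̂ − p₀ = -0.008741.
Continuity correction 1/(2n) = 1/1144 = 0.000874.
Corrected numerator: |-0.008741| − 0.000874 = 0.007867.
Under H₀, SE = √(p₀(1−p₀)/n) = √(0.75·0.25/572) = √0.000327797 = 0.018105.
z = −0.007867/0.018105 = -0.435.

z = -0.435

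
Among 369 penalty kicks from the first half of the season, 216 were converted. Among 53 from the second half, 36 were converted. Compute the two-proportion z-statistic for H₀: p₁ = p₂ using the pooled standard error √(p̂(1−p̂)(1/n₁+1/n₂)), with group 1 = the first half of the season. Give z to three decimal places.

z = -1.303

Sample proportions: p̂₁ = 216/369 = 0.58537 and p̂₂ = 36/53 = 0.67925.
Pooled p̂ = (216+36)/(369+53) = 252/422 = 0.59716.
Pooled SE = √[0.2405606·0.02157795] ≈ 0.072047.
z = -0.09388/0.072047 = -1.303.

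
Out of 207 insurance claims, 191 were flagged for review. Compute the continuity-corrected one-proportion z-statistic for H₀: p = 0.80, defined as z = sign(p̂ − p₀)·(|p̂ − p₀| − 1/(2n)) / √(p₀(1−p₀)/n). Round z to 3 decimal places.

z = 4.327

With x = 191 successes in n = 207, p̂ = 0.92271. p̂ − p₀ = 0.122705.
1/(2n) = 0.002415.
Corrected numerator: |0.122705| − 0.002415 = 0.120290.
Null standard error: √(0.80·0.20/207) = √0.000772947 = 0.027802.
z = +0.120290/0.027802 = 4.327.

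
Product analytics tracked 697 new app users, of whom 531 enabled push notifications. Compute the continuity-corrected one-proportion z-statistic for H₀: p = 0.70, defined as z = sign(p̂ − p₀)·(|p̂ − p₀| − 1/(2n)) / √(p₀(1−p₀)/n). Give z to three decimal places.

z = 3.521

p̂ = 531/697 = 0.76184. p̂ − p₀ = 0.061836.
1/(2n) = 0.000717.
Corrected numerator: |0.061836| − 0.000717 = 0.061119.
Null standard error: √(0.70·0.30/697) = √0.000301291 = 0.017358.
z = (+)0.061119/0.017358 = 3.521.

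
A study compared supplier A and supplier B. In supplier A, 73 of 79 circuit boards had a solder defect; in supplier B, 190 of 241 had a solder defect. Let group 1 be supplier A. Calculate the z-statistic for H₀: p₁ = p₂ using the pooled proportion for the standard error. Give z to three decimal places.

z = 2.735

p̂₁ = 73/79 = 0.92405, p̂₂ = 190/241 = 0.78838.
Pooling: p̂ = 263/320 = 0.82188.
Pooled SE = √[0.1463965·0.01680761] ≈ 0.049604.
z = 0.13567/0.049604 = 2.735.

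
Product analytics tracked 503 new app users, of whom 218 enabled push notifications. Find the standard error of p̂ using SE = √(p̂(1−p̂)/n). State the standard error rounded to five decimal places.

SE = 0.02210

With x = 218 successes in n = 503, p̂ = 0.43340.
p̂(1−p̂) = 0.245564.
Dividing by n and taking the root: √0.000488199 = 0.02210.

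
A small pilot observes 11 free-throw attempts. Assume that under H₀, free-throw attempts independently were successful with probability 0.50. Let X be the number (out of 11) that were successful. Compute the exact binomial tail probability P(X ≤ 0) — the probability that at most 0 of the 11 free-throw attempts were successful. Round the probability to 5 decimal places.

P = 0.00049

X ~ Binomial(n=11, p=0.50).
P(X ≤ 0) = C(11,0)·0.50^0·0.50^11.
= 0.000488 = 0.00049.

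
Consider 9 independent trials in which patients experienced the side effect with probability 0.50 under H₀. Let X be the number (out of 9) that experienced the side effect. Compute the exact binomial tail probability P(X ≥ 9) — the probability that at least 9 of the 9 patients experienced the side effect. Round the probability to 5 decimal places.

X is binomial with n = 9 and p = 0.50.
P(X ≥ 9) = C(9,9)·0.50^9·0.50^0.
= 0.001953 = 0.00195.

P = 0.00195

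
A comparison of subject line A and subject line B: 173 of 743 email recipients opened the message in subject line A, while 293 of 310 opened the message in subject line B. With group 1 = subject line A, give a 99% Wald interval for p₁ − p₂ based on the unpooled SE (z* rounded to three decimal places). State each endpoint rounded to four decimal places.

(-0.7643, -0.6603)

p̂₁ = 0.23284, p̂₂ = 0.94516, so the observed difference is -0.71232.
SE = √(0.000240411 + 0.000167198) = √0.000407609 = 0.020189.
z* = 2.576 at the 99% level. Margin = 2.576·0.020189 = 0.05201.
CI: -0.71232 ± 0.05201 = (-0.7643, -0.6603).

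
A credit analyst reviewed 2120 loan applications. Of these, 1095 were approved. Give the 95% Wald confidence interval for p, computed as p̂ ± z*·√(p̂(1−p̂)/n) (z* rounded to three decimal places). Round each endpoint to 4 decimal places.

p̂ = 1095/2120 = 0.51651.
SE = √(p̂(1−p̂)/n) = √(0.249727/2120) = 0.010853.
z* = 1.960 at the 95% level.
Margin = 1.960·0.010853 = 0.02127.
So the interval runs from 0.4952 to 0.5378.

(0.4952, 0.5378)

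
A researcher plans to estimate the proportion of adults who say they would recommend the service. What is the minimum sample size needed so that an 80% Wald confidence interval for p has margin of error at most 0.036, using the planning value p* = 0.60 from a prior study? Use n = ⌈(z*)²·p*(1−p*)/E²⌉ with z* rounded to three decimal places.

n = 305

The 80% critical value is z* = 1.282.
p*(1−p*) = 0.2400.
(z*)²·p*(1−p*)/E² = 1.643524·0.2400/0.001296 = 304.356.
⌈304.356⌉ = 305.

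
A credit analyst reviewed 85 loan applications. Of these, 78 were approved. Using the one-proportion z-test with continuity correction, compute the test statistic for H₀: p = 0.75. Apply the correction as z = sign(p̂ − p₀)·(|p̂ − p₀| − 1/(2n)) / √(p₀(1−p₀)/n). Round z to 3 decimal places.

Sample proportion p̂ = 78/85 = 0.91765. p̂ − p₀ = 0.167647.
1/(2n) = 0.005882.
Corrected numerator: |0.167647| − 0.005882 = 0.161765.
SE₀ = √(0.75·0.25/85) = 0.046967.
z = +0.161765/0.046967 = 3.444.

z = 3.444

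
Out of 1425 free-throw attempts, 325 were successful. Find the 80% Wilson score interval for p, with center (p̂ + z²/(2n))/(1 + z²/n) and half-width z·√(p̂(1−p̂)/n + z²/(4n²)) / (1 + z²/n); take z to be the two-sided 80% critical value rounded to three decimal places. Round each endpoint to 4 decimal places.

(0.2141, 0.2426)

p̂ = 325/1425 = 0.22807; z = 1.282, so z² = 1.643524.
Denominator 1 + z²/n = 1 + 1.643524/1425 = 1.001153.
Center = (0.22807 + 0.000577)/1.001153 = 0.22838.
Radicand: p̂(1−p̂)/n + z²/(4n²) = 0.000123547 + 0.000000202 = 0.000123749.
Half-width = z·√(radicand)/denom = 1.282·0.011124/1.001153 = 0.01424.
So the interval runs from 0.2141 to 0.2426.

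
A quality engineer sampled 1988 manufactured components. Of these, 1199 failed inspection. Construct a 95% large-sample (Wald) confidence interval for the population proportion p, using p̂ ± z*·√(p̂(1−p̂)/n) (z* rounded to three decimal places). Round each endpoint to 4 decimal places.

(0.5816, 0.6246)

The sample proportion is 1199/1988 = 0.60312.
SE(p̂) = √(0.60312·0.39688/1988) = 0.010973.
For 95% confidence, z* = 1.960.
Margin of error: 1.960 × 0.010973 = 0.02151.
Interval: 0.60312 ± 0.02151 → (0.5816, 0.6246).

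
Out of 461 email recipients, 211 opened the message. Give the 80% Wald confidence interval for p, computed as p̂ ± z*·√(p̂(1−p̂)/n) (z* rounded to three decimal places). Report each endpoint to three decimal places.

p̂ = 211/461 = 0.45770.
SE = √(p̂(1−p̂)/n) = √(0.248211/461) = 0.023204.
z* = 1.282 at the 80% level.
Margin = 1.282·0.023204 = 0.02975.
Interval: 0.45770 ± 0.02975 → (0.428, 0.487).

(0.428, 0.487)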